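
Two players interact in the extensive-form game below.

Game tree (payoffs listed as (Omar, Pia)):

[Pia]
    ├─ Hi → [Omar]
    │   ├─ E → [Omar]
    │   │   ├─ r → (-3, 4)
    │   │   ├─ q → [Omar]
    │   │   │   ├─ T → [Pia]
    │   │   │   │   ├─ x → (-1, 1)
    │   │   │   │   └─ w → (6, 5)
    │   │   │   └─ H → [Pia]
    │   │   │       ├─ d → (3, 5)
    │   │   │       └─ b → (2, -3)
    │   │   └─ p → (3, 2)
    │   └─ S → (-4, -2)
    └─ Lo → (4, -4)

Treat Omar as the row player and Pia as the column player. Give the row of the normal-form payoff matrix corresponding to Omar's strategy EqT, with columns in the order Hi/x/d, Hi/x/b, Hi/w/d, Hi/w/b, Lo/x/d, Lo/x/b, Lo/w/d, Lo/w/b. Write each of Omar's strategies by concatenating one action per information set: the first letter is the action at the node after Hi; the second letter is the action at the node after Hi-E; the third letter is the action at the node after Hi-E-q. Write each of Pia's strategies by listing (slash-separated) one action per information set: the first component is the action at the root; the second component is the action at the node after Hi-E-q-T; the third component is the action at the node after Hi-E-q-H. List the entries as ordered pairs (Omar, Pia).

(-1,1) (-1,1) (6,5) (6,5) (4,-4) (4,-4) (4,-4) (4,-4)

vs Hi/x/d: Pia plays Hi → Omar plays E at [Hi] → Omar plays q at [Hi-E] → Omar plays T at [Hi-E-q] → Pia plays x at [Hi-E-q-T] → (-1, 1)
vs Hi/x/b: Pia plays Hi → Omar plays E at [Hi] → Omar plays q at [Hi-E] → Omar plays T at [Hi-E-q] → Pia plays x at [Hi-E-q-T] → (-1, 1)
vs Hi/w/d: Pia plays Hi → Omar plays E at [Hi] → Omar plays q at [Hi-E] → Omar plays T at [Hi-E-q] → Pia plays w at [Hi-E-q-T] → (6, 5)
vs Hi/w/b: Pia plays Hi → Omar plays E at [Hi] → Omar plays q at [Hi-E] → Omar plays T at [Hi-E-q] → Pia plays w at [Hi-E-q-T] → (6, 5)
vs Lo/x/d: Pia plays Lo → (4, -4)
vs Lo/x/b: Pia plays Lo → (4, -4)
vs Lo/w/d: Pia plays Lo → (4, -4)
vs Lo/w/b: Pia plays Lo → (4, -4)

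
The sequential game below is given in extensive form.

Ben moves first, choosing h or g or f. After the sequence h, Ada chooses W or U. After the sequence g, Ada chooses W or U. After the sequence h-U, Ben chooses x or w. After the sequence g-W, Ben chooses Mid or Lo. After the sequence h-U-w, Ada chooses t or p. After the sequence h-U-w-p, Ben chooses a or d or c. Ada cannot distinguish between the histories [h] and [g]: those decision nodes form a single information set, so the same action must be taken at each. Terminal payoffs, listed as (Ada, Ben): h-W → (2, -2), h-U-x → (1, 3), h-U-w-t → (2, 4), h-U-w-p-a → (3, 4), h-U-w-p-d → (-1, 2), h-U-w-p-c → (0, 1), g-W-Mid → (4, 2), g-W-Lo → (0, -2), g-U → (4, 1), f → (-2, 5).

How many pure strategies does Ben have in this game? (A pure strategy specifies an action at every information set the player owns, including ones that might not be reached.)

Ben owns the root with actions {h, g, f} — three choices.
Ben owns the node after h-U with actions {x, w} — two choices.
Ben owns the node after g-W with actions {Mid, Lo} — two choices.
Ben owns the node after h-U-w-p with actions {a, d, c} — three choices.
A pure strategy fixes one action at each information set independently, so the count is the product 3 × 2 × 2 × 3 = 36.

36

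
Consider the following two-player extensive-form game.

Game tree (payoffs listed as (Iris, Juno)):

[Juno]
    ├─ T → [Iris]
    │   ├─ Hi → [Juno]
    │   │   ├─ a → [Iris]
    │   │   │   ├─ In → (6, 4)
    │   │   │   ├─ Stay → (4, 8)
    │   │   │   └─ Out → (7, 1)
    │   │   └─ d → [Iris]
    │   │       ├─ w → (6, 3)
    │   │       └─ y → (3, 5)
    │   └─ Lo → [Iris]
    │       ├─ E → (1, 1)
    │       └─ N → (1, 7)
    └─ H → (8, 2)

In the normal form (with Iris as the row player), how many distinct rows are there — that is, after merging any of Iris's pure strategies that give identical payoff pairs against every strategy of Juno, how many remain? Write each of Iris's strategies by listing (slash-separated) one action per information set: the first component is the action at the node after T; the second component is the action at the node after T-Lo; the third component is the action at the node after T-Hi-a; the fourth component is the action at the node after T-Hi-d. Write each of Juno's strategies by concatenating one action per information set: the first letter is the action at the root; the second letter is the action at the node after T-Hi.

8

Iris has 24 pure strategies: Hi/E/In/w, Hi/E/In/y, Hi/E/Stay/w, Hi/E/Stay/y, Hi/E/Out/w, Hi/E/Out/y, Hi/N/In/w, Hi/N/In/y, Hi/N/Stay/w, Hi/N/Stay/y, Hi/N/Out/w, Hi/N/Out/y, Lo/E/In/w, Lo/E/In/y, Lo/E/Stay/w, Lo/E/Stay/y, Lo/E/Out/w, Lo/E/Out/y, Lo/N/In/w, Lo/N/In/y, Lo/N/Stay/w, Lo/N/Stay/y, Lo/N/Out/w, Lo/N/Out/y. Columns: Ta, Td, Ha, Hd.
{Hi/E/In/w, Hi/N/In/w} → row (6,4) (6,3) (8,2) (8,2)
{Hi/E/In/y, Hi/N/In/y} → row (6,4) (3,5) (8,2) (8,2)
{Hi/E/Stay/w, Hi/N/Stay/w} → row (4,8) (6,3) (8,2) (8,2)
{Hi/E/Stay/y, Hi/N/Stay/y} → row (4,8) (3,5) (8,2) (8,2)
{Hi/E/Out/w, Hi/N/Out/w} → row (7,1) (6,3) (8,2) (8,2)
{Hi/E/Out/y, Hi/N/Out/y} → row (7,1) (3,5) (8,2) (8,2)
{Lo/E/In/w, Lo/E/In/y, Lo/E/Stay/w, Lo/E/Stay/y, Lo/E/Out/w, Lo/E/Out/y} → row (1,1) (1,1) (8,2) (8,2)
{Lo/N/In/w, Lo/N/In/y, Lo/N/Stay/w, Lo/N/Stay/y, Lo/N/Out/w, Lo/N/Out/y} → row (1,7) (1,7) (8,2) (8,2)
That's 8 distinct rows out of 24 strategies.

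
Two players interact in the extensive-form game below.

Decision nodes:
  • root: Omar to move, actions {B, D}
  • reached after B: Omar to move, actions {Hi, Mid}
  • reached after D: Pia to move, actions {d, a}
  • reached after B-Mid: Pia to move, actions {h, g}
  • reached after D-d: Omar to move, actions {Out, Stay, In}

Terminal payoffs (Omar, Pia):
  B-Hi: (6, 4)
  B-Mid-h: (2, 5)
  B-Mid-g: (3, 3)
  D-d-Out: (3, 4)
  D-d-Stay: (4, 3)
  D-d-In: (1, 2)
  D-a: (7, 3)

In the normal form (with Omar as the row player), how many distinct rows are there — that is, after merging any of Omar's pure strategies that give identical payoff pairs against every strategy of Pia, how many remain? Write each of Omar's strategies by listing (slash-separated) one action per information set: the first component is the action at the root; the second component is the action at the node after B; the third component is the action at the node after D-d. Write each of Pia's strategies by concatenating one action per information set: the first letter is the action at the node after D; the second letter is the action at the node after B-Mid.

Omar has 12 pure strategies: B/Hi/Out, B/Hi/Stay, B/Hi/In, B/Mid/Out, B/Mid/Stay, B/Mid/In, D/Hi/Out, D/Hi/Stay, D/Hi/In, D/Mid/Out, D/Mid/Stay, D/Mid/In. Columns: dh, dg, ah, ag.
{B/Hi/Out, B/Hi/Stay, B/Hi/In} → row (6,4) (6,4) (6,4) (6,4)
{B/Mid/Out, B/Mid/Stay, B/Mid/In} → row (2,5) (3,3) (2,5) (3,3)
{D/Hi/Out, D/Mid/Out} → row (3,4) (3,4) (7,3) (7,3)
{D/Hi/Stay, D/Mid/Stay} → row (4,3) (4,3) (7,3) (7,3)
{D/Hi/In, D/Mid/In} → row (1,2) (1,2) (7,3) (7,3)
That's 5 distinct rows out of 12 strategies.

5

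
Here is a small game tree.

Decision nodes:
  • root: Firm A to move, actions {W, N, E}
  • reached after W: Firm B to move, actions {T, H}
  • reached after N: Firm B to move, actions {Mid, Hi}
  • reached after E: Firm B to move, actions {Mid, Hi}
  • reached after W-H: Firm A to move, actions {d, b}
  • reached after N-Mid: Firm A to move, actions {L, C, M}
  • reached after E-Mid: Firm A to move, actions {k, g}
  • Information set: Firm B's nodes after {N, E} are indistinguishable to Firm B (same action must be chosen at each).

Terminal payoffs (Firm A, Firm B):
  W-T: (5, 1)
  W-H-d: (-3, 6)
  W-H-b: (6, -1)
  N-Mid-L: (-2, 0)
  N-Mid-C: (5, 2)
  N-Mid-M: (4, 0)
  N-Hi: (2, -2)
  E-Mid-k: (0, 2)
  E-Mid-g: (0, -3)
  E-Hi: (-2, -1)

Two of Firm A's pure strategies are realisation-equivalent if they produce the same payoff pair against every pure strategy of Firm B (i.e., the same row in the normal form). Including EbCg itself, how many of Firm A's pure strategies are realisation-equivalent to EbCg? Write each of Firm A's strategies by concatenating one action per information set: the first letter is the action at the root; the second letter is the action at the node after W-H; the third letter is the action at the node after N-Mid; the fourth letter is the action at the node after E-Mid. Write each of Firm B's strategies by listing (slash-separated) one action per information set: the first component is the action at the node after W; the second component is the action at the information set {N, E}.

Row for EbCg (columns T/Mid, T/Hi, H/Mid, H/Hi): (0,-3) (-2,-1) (0,-3) (-2,-1).
Under EbCg, Firm A's choice at the node after W-H and at the node after N-Mid can never be reached regardless of what Firm B does, so varying those choices leaves every outcome unchanged.
Holding the reachable choices fixed and varying the unreachable ones freely already gives 2 × 3 = 6 equivalent strategies.
No other strategy reproduces this row, so those 6 are the full class: EdLg, EdCg, EdMg, EbLg, EbCg, EbMg.

6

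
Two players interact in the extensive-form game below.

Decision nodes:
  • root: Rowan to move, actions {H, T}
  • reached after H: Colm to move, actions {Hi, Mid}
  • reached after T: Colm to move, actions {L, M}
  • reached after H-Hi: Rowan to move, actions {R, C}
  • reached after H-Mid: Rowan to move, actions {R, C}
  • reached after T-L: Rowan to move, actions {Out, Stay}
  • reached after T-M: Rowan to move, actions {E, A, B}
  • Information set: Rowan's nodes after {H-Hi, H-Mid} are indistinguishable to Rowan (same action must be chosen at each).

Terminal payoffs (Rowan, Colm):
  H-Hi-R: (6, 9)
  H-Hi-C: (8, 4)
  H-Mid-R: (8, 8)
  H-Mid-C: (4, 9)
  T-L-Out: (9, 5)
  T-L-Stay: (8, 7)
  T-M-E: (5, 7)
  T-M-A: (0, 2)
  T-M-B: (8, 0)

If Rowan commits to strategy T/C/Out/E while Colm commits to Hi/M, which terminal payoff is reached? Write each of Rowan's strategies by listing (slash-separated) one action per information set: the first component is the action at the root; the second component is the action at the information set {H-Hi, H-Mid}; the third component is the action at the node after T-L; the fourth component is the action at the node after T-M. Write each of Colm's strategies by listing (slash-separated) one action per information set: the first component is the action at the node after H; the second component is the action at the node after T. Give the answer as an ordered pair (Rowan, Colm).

Trace the play path from the root:
  Rowan plays T
  Colm plays M at [T]
  Rowan plays E at [T-M]
→ terminal payoff (5, 7).
(Rowan's choice at the information set {H-Hi, H-Mid} is never reached on this path, so it doesn't affect the outcome.)

(5, 7)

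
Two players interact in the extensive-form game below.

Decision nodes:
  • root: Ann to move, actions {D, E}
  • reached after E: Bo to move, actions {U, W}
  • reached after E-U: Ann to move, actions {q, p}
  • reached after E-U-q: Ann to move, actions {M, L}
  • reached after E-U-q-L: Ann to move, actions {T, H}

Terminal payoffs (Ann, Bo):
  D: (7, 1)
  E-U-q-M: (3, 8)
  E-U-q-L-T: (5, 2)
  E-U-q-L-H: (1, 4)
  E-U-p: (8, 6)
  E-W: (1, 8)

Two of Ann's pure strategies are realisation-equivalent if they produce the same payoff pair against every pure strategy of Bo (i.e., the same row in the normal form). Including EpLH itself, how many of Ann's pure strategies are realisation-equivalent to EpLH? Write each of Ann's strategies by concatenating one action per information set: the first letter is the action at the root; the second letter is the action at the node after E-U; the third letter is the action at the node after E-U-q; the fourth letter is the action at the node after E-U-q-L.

4

Row for EpLH (columns U, W): (8,6) (1,8).
Under EpLH, Ann's choice at the node after E-U-q and at the node after E-U-q-L can never be reached regardless of what Bo does, so varying those choices leaves every outcome unchanged.
Holding the reachable choices fixed and varying the unreachable ones freely already gives 2 × 2 = 4 equivalent strategies.
No other strategy reproduces this row, so those 4 are the full class: EpMT, EpMH, EpLT, EpLH.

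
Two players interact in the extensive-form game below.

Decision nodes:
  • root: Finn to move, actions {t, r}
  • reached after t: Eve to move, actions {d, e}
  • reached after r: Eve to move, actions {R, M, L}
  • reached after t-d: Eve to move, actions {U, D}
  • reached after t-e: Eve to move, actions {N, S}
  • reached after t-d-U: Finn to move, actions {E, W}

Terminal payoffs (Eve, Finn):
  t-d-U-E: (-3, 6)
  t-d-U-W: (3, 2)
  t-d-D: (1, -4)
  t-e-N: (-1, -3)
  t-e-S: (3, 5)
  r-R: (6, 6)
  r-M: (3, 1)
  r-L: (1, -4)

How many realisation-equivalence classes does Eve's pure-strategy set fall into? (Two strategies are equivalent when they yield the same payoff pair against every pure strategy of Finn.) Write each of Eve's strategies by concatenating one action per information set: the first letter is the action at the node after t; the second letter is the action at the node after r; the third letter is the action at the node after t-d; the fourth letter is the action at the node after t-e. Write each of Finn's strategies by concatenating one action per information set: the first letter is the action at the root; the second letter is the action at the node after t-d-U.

12

Eve has 24 pure strategies: dRUN, dRUS, dRDN, dRDS, dMUN, dMUS, dMDN, dMDS, dLUN, dLUS, dLDN, dLDS, eRUN, eRUS, eRDN, eRDS, eMUN, eMUS, eMDN, eMDS, eLUN, eLUS, eLDN, eLDS. Columns: tE, tW, rE, rW.
{dRUN, dRUS} → row (-3,6) (3,2) (6,6) (6,6)
{dRDN, dRDS} → row (1,-4) (1,-4) (6,6) (6,6)
{dMUN, dMUS} → row (-3,6) (3,2) (3,1) (3,1)
{dMDN, dMDS} → row (1,-4) (1,-4) (3,1) (3,1)
{dLUN, dLUS} → row (-3,6) (3,2) (1,-4) (1,-4)
{dLDN, dLDS} → row (1,-4) (1,-4) (1,-4) (1,-4)
{eRUN, eRDN} → row (-1,-3) (-1,-3) (6,6) (6,6)
{eRUS, eRDS} → row (3,5) (3,5) (6,6) (6,6)
{eMUN, eMDN} → row (-1,-3) (-1,-3) (3,1) (3,1)
{eMUS, eMDS} → row (3,5) (3,5) (3,1) (3,1)
{eLUN, eLDN} → row (-1,-3) (-1,-3) (1,-4) (1,-4)
{eLUS, eLDS} → row (3,5) (3,5) (1,-4) (1,-4)
That's 12 distinct rows out of 24 strategies.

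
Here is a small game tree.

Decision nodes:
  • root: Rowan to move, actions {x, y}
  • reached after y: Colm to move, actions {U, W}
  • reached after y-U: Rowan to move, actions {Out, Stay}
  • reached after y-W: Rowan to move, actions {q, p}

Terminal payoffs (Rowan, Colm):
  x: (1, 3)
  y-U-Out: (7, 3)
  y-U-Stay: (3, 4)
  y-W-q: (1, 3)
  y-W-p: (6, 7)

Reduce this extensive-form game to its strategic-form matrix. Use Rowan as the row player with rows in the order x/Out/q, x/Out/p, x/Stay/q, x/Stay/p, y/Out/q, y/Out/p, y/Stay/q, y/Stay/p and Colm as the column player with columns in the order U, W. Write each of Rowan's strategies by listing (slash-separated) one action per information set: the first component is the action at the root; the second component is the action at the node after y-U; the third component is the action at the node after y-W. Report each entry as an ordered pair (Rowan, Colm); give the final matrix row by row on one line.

                U        W
 x/Out/q    (1,3)    (1,3)
 x/Out/p    (1,3)    (1,3)
x/Stay/q    (1,3)    (1,3)
x/Stay/p    (1,3)    (1,3)
 y/Out/q    (7,3)    (1,3)
 y/Out/p    (7,3)    (6,7)
y/Stay/q    (3,4)    (1,3)
y/Stay/p    (3,4)    (6,7)

x/Out/q: (1,3) (1,3) | x/Out/p: (1,3) (1,3) | x/Stay/q: (1,3) (1,3) | x/Stay/p: (1,3) (1,3) | y/Out/q: (7,3) (1,3) | y/Out/p: (7,3) (6,7) | y/Stay/q: (3,4) (1,3) | y/Stay/p: (3,4) (6,7)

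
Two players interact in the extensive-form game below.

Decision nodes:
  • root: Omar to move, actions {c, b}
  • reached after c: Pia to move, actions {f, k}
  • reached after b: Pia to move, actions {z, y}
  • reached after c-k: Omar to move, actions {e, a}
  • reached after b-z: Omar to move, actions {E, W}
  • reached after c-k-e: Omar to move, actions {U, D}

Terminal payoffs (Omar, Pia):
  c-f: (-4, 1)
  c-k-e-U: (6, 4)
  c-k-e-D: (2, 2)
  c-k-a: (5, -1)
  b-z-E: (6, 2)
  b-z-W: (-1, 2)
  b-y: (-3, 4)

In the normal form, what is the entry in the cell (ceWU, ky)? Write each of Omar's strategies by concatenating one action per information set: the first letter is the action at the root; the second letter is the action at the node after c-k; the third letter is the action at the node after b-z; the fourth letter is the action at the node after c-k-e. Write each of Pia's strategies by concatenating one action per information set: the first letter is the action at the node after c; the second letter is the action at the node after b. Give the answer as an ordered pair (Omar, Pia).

Trace the play path from the root:
  Omar plays c
  Pia plays k at [c]
  Omar plays e at [c-k]
  Omar plays U at [c-k-e]
→ terminal payoff (6, 4).
(Omar's choice at the node after b-z is never reached on this path, so it doesn't affect the outcome.)

(6, 4)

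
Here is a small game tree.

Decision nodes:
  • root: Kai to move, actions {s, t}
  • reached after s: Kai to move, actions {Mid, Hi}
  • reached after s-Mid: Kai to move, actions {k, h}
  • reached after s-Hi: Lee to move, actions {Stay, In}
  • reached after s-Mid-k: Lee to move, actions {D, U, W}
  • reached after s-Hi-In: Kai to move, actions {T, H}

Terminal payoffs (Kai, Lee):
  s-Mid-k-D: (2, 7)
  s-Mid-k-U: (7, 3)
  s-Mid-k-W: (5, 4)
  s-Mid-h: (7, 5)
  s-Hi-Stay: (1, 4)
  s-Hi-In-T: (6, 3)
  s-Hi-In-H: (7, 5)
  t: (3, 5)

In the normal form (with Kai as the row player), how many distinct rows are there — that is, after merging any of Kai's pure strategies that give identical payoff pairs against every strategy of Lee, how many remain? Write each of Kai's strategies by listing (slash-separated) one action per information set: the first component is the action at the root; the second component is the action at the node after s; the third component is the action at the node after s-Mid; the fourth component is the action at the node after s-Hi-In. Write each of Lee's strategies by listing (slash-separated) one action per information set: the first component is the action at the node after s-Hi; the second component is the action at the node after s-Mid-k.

Kai has 16 pure strategies: s/Mid/k/T, s/Mid/k/H, s/Mid/h/T, s/Mid/h/H, s/Hi/k/T, s/Hi/k/H, s/Hi/h/T, s/Hi/h/H, t/Mid/k/T, t/Mid/k/H, t/Mid/h/T, t/Mid/h/H, t/Hi/k/T, t/Hi/k/H, t/Hi/h/T, t/Hi/h/H. Columns: Stay/D, Stay/U, Stay/W, In/D, In/U, In/W.
{s/Mid/k/T, s/Mid/k/H} → row (2,7) (7,3) (5,4) (2,7) (7,3) (5,4)
{s/Mid/h/T, s/Mid/h/H} → row (7,5) (7,5) (7,5) (7,5) (7,5) (7,5)
{s/Hi/k/T, s/Hi/h/T} → row (1,4) (1,4) (1,4) (6,3) (6,3) (6,3)
{s/Hi/k/H, s/Hi/h/H} → row (1,4) (1,4) (1,4) (7,5) (7,5) (7,5)
{t/Mid/k/T, t/Mid/k/H, t/Mid/h/T, t/Mid/h/H, t/Hi/k/T, t/Hi/k/H, t/Hi/h/T, t/Hi/h/H} → row (3,5) (3,5) (3,5) (3,5) (3,5) (3,5)
That's 5 distinct rows out of 16 strategies.

5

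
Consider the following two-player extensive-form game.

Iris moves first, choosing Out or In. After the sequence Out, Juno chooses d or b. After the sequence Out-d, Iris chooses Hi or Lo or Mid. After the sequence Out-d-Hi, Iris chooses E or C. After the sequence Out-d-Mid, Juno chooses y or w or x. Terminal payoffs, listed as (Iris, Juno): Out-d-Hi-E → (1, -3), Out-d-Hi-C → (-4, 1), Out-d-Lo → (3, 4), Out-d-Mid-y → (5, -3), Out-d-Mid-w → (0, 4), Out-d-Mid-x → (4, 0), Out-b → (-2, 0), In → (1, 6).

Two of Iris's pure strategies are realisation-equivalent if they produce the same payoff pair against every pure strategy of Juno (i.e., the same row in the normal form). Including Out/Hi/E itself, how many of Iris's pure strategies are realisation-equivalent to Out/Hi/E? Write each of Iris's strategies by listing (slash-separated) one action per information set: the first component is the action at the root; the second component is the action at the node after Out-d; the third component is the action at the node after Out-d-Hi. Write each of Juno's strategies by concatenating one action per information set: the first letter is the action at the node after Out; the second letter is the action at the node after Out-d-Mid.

1

Row for Out/Hi/E (columns dy, dw, dx, by, bw, bx): (1,-3) (1,-3) (1,-3) (-2,0) (-2,0) (-2,0).
Every one of Iris's information sets is on the play path for some reply by Juno when Iris follows Out/Hi/E.
Changing the action at any of them therefore changes at least one column, so only Out/Hi/E itself gives this row.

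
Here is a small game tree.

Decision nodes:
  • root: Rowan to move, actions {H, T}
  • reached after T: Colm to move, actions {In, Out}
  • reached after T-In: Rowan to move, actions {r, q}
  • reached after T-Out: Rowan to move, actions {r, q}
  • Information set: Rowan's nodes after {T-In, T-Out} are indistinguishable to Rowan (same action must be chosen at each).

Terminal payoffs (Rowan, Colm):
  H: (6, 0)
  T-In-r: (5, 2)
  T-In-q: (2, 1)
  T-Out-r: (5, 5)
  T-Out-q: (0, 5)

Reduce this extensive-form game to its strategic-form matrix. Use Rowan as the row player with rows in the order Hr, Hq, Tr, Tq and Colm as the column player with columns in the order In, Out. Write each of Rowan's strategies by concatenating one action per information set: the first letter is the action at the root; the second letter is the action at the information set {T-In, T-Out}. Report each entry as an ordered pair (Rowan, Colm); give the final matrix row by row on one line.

Hr: (6,0) (6,0) | Hq: (6,0) (6,0) | Tr: (5,2) (5,5) | Tq: (2,1) (0,5)

Row Hr: In→(6,0), Out→(6,0)
Row Hq: In→(6,0), Out→(6,0)
Row Tr: In→(5,2), Out→(5,5)
Row Tq: In→(2,1), Out→(0,5)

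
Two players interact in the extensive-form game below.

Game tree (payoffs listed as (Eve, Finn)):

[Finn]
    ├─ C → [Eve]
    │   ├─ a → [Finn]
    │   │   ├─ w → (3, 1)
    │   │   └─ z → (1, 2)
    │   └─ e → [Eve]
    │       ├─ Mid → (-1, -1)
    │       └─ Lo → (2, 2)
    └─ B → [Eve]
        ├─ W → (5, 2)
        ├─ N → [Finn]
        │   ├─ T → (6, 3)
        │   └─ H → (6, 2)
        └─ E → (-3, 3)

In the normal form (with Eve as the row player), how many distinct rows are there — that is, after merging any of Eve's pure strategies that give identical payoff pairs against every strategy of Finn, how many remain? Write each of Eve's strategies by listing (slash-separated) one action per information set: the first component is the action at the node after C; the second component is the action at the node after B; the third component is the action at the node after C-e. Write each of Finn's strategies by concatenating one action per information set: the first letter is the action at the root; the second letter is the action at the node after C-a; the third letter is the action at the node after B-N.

Eve has 12 pure strategies: a/W/Mid, a/W/Lo, a/N/Mid, a/N/Lo, a/E/Mid, a/E/Lo, e/W/Mid, e/W/Lo, e/N/Mid, e/N/Lo, e/E/Mid, e/E/Lo. Columns: CwT, CwH, CzT, CzH, BwT, BwH, BzT, BzH.
{a/W/Mid, a/W/Lo} → row (3,1) (3,1) (1,2) (1,2) (5,2) (5,2) (5,2) (5,2)
{a/N/Mid, a/N/Lo} → row (3,1) (3,1) (1,2) (1,2) (6,3) (6,2) (6,3) (6,2)
{a/E/Mid, a/E/Lo} → row (3,1) (3,1) (1,2) (1,2) (-3,3) (-3,3) (-3,3) (-3,3)
{e/W/Mid} → row (-1,-1) (-1,-1) (-1,-1) (-1,-1) (5,2) (5,2) (5,2) (5,2)
{e/W/Lo} → row (2,2) (2,2) (2,2) (2,2) (5,2) (5,2) (5,2) (5,2)
{e/N/Mid} → row (-1,-1) (-1,-1) (-1,-1) (-1,-1) (6,3) (6,2) (6,3) (6,2)
{e/N/Lo} → row (2,2) (2,2) (2,2) (2,2) (6,3) (6,2) (6,3) (6,2)
{e/E/Mid} → row (-1,-1) (-1,-1) (-1,-1) (-1,-1) (-3,3) (-3,3) (-3,3) (-3,3)
{e/E/Lo} → row (2,2) (2,2) (2,2) (2,2) (-3,3) (-3,3) (-3,3) (-3,3)
That's 9 distinct rows out of 12 strategies.

9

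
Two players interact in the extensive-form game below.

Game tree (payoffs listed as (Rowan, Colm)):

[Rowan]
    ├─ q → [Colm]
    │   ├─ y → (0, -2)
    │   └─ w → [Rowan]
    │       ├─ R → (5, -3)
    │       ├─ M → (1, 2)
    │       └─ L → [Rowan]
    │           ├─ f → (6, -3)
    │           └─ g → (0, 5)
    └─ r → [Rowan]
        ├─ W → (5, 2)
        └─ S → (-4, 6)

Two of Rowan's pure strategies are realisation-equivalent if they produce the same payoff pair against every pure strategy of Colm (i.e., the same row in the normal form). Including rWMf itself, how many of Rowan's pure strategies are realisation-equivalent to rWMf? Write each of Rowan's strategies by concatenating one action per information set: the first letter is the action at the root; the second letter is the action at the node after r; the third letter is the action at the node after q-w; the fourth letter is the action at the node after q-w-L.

6

Row for rWMf (columns y, w): (5,2) (5,2).
Under rWMf, Rowan's choice at the node after q-w and at the node after q-w-L can never be reached regardless of what Colm does, so varying those choices leaves every outcome unchanged.
Holding the reachable choices fixed and varying the unreachable ones freely already gives 3 × 2 = 6 equivalent strategies.
No other strategy reproduces this row, so those 6 are the full class: rWRf, rWRg, rWMf, rWMg, rWLf, rWLg.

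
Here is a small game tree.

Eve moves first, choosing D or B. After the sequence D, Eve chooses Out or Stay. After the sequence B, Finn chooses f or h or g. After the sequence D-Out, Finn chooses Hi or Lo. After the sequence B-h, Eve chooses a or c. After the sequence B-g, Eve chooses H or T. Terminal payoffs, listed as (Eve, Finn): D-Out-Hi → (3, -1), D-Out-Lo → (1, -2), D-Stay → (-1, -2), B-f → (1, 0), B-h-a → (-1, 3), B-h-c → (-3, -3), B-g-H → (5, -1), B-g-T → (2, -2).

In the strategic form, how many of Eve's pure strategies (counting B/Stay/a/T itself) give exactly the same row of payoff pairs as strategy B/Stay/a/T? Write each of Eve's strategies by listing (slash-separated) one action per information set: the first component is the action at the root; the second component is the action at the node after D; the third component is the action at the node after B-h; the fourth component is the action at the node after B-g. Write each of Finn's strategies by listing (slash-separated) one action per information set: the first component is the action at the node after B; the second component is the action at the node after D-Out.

2

Row for B/Stay/a/T (columns f/Hi, f/Lo, h/Hi, h/Lo, g/Hi, g/Lo): (1,0) (1,0) (-1,3) (-1,3) (2,-2) (2,-2).
Under B/Stay/a/T, Eve's choice at the node after D can never be reached regardless of what Finn does, so varying those choices leaves every outcome unchanged.
Holding the reachable choices fixed and varying the unreachable one freely already gives 2 equivalent strategies.
No other strategy reproduces this row, so those 2 are the full class: B/Out/a/T, B/Stay/a/T.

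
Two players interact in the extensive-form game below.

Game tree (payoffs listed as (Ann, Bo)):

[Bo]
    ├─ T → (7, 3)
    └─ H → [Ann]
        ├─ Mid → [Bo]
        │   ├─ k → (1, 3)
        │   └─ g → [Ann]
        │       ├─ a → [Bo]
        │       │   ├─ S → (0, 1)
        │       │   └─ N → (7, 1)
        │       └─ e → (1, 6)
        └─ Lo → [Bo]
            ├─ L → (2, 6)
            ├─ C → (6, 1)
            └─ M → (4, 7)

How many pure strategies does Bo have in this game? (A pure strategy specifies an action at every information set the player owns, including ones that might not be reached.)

Bo owns the root with actions {T, H} — two choices.
Bo owns the node after H-Mid with actions {k, g} — two choices.
Bo owns the node after H-Lo with actions {L, C, M} — three choices.
Bo owns the node after H-Mid-g-a with actions {S, N} — two choices.
A pure strategy fixes one action at each information set independently, so the count is the product 2 × 2 × 3 × 2 = 24.
(For reference, Ann has 4 pure strategies, giving a 24×4 normal-form matrix.)

24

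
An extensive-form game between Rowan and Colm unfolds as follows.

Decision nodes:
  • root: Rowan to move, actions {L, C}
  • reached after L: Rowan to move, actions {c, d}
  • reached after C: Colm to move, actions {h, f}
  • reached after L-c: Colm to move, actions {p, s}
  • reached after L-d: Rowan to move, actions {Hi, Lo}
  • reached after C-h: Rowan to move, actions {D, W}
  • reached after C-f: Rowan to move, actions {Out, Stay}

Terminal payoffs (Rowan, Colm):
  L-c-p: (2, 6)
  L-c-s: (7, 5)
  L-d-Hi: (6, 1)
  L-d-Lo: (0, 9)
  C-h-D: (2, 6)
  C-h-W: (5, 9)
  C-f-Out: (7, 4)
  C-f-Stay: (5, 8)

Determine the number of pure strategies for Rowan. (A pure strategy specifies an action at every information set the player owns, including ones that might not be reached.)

32

Rowan owns the root with actions {L, C} — two choices.
Rowan owns the node after L with actions {c, d} — two choices.
Rowan owns the node after L-d with actions {Hi, Lo} — two choices.
Rowan owns the node after C-h with actions {D, W} — two choices.
Rowan owns the node after C-f with actions {Out, Stay} — two choices.
A pure strategy fixes one action at each information set independently, so the count is the product 2 × 2 × 2 × 2 × 2 = 32.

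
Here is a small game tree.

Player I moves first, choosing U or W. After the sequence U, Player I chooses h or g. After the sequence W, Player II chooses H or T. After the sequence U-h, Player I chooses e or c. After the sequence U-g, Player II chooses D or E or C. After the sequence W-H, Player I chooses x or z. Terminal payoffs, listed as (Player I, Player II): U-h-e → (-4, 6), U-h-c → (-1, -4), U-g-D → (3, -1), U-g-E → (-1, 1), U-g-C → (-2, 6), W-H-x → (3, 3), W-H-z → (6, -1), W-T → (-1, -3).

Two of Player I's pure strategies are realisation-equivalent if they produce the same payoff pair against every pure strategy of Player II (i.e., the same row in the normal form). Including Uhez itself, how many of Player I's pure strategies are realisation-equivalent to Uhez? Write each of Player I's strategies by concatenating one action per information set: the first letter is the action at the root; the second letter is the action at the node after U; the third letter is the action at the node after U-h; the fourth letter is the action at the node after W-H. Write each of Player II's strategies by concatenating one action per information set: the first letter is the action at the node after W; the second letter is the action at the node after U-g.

Row for Uhez (columns HD, HE, HC, TD, TE, TC): (-4,6) (-4,6) (-4,6) (-4,6) (-4,6) (-4,6).
Under Uhez, Player I's choice at the node after W-H can never be reached regardless of what Player II does, so varying those choices leaves every outcome unchanged.
Holding the reachable choices fixed and varying the unreachable one freely already gives 2 equivalent strategies.
No other strategy reproduces this row, so those 2 are the full class: Uhex, Uhez.

2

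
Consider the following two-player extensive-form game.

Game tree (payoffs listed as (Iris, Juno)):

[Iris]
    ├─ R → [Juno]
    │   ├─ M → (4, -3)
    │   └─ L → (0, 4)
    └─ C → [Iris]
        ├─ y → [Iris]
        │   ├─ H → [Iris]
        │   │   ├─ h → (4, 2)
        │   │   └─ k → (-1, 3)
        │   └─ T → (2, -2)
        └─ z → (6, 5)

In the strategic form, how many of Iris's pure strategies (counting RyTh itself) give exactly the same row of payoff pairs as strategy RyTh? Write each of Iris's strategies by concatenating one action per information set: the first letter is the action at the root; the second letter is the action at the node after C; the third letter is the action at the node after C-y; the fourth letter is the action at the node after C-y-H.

8

Row for RyTh (columns M, L): (4,-3) (0,4).
Under RyTh, Iris's choice at the node after C and at the node after C-y and at the node after C-y-H can never be reached regardless of what Juno does, so varying those choices leaves every outcome unchanged.
Holding the reachable choices fixed and varying the unreachable ones freely already gives 2 × 2 × 2 = 8 equivalent strategies.
No other strategy reproduces this row, so those 8 are the full class: RyHh, RyHk, RyTh, RyTk, RzHh, RzHk, RzTh, RzTk.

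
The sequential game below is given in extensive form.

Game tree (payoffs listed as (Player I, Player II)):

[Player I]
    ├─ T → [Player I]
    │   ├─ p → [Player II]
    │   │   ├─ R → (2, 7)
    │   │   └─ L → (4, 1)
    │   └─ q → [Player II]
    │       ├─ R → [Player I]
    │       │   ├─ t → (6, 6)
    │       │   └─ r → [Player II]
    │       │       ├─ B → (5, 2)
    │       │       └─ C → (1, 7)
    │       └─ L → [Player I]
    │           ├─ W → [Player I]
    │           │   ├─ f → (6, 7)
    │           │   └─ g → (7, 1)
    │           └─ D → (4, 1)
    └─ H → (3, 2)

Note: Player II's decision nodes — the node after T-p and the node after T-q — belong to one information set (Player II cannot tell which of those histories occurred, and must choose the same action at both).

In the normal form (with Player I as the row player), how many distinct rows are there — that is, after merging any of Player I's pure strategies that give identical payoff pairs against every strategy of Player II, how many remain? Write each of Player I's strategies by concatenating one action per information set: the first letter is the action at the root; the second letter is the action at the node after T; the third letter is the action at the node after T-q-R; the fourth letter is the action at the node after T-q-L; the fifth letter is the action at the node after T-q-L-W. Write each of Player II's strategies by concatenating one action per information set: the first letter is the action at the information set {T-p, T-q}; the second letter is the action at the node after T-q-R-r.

8

Player I has 32 pure strategies: TptWf, TptWg, TptDf, TptDg, TprWf, TprWg, TprDf, TprDg, TqtWf, TqtWg, TqtDf, TqtDg, TqrWf, TqrWg, TqrDf, TqrDg, HptWf, HptWg, HptDf, HptDg, HprWf, HprWg, HprDf, HprDg, HqtWf, HqtWg, HqtDf, HqtDg, HqrWf, HqrWg, HqrDf, HqrDg. Columns: RB, RC, LB, LC.
{TptWf, TptWg, TptDf, TptDg, TprWf, TprWg, TprDf, TprDg} → row (2,7) (2,7) (4,1) (4,1)
{TqtWf} → row (6,6) (6,6) (6,7) (6,7)
{TqtWg} → row (6,6) (6,6) (7,1) (7,1)
{TqtDf, TqtDg} → row (6,6) (6,6) (4,1) (4,1)
{TqrWf} → row (5,2) (1,7) (6,7) (6,7)
{TqrWg} → row (5,2) (1,7) (7,1) (7,1)
{TqrDf, TqrDg} → row (5,2) (1,7) (4,1) (4,1)
{HptWf, HptWg, HptDf, HptDg, HprWf, HprWg, HprDf, HprDg, HqtWf, HqtWg, HqtDf, HqtDg, HqrWf, HqrWg, HqrDf, HqrDg} → row (3,2) (3,2) (3,2) (3,2)
That's 8 distinct rows out of 32 strategies.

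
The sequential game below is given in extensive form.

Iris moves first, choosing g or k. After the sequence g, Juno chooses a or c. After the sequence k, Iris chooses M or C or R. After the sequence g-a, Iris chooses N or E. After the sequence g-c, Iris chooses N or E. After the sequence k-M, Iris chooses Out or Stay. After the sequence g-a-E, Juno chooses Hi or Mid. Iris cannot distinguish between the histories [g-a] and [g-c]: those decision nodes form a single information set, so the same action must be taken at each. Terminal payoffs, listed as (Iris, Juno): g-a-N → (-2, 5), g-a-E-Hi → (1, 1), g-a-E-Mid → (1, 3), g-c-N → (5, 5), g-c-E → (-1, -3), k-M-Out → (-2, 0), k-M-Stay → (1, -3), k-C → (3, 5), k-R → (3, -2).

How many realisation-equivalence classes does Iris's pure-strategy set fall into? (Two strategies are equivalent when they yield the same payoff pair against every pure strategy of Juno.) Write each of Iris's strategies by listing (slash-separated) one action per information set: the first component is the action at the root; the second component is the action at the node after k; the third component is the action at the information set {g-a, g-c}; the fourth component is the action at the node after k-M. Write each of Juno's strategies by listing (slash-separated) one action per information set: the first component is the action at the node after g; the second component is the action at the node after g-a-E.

6

Iris has 24 pure strategies: g/M/N/Out, g/M/N/Stay, g/M/E/Out, g/M/E/Stay, g/C/N/Out, g/C/N/Stay, g/C/E/Out, g/C/E/Stay, g/R/N/Out, g/R/N/Stay, g/R/E/Out, g/R/E/Stay, k/M/N/Out, k/M/N/Stay, k/M/E/Out, k/M/E/Stay, k/C/N/Out, k/C/N/Stay, k/C/E/Out, k/C/E/Stay, k/R/N/Out, k/R/N/Stay, k/R/E/Out, k/R/E/Stay. Columns: a/Hi, a/Mid, c/Hi, c/Mid.
{g/M/N/Out, g/M/N/Stay, g/C/N/Out, g/C/N/Stay, g/R/N/Out, g/R/N/Stay} → row (-2,5) (-2,5) (5,5) (5,5)
{g/M/E/Out, g/M/E/Stay, g/C/E/Out, g/C/E/Stay, g/R/E/Out, g/R/E/Stay} → row (1,1) (1,3) (-1,-3) (-1,-3)
{k/M/N/Out, k/M/E/Out} → row (-2,0) (-2,0) (-2,0) (-2,0)
{k/M/N/Stay, k/M/E/Stay} → row (1,-3) (1,-3) (1,-3) (1,-3)
{k/C/N/Out, k/C/N/Stay, k/C/E/Out, k/C/E/Stay} → row (3,5) (3,5) (3,5) (3,5)
{k/R/N/Out, k/R/N/Stay, k/R/E/Out, k/R/E/Stay} → row (3,-2) (3,-2) (3,-2) (3,-2)
That's 6 distinct rows out of 24 strategies.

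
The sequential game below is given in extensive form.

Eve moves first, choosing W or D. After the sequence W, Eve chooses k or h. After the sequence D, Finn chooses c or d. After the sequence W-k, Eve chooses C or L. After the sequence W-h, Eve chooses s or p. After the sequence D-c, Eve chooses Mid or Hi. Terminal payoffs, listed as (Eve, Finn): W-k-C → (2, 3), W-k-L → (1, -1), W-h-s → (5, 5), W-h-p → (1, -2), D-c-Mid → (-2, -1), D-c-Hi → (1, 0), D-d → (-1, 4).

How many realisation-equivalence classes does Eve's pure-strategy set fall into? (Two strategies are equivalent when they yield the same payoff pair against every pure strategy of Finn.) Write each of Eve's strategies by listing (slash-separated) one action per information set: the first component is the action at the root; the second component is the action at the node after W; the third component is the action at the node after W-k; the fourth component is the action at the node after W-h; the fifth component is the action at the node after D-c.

Eve has 32 pure strategies: W/k/C/s/Mid, W/k/C/s/Hi, W/k/C/p/Mid, W/k/C/p/Hi, W/k/L/s/Mid, W/k/L/s/Hi, W/k/L/p/Mid, W/k/L/p/Hi, W/h/C/s/Mid, W/h/C/s/Hi, W/h/C/p/Mid, W/h/C/p/Hi, W/h/L/s/Mid, W/h/L/s/Hi, W/h/L/p/Mid, W/h/L/p/Hi, D/k/C/s/Mid, D/k/C/s/Hi, D/k/C/p/Mid, D/k/C/p/Hi, D/k/L/s/Mid, D/k/L/s/Hi, D/k/L/p/Mid, D/k/L/p/Hi, D/h/C/s/Mid, D/h/C/s/Hi, D/h/C/p/Mid, D/h/C/p/Hi, D/h/L/s/Mid, D/h/L/s/Hi, D/h/L/p/Mid, D/h/L/p/Hi. Columns: c, d.
{W/k/C/s/Mid, W/k/C/s/Hi, W/k/C/p/Mid, W/k/C/p/Hi} → row (2,3) (2,3)
{W/k/L/s/Mid, W/k/L/s/Hi, W/k/L/p/Mid, W/k/L/p/Hi} → row (1,-1) (1,-1)
{W/h/C/s/Mid, W/h/C/s/Hi, W/h/L/s/Mid, W/h/L/s/Hi} → row (5,5) (5,5)
{W/h/C/p/Mid, W/h/C/p/Hi, W/h/L/p/Mid, W/h/L/p/Hi} → row (1,-2) (1,-2)
{D/k/C/s/Mid, D/k/C/p/Mid, D/k/L/s/Mid, D/k/L/p/Mid, D/h/C/s/Mid, D/h/C/p/Mid, D/h/L/s/Mid, D/h/L/p/Mid} → row (-2,-1) (-1,4)
{D/k/C/s/Hi, D/k/C/p/Hi, D/k/L/s/Hi, D/k/L/p/Hi, D/h/C/s/Hi, D/h/C/p/Hi, D/h/L/s/Hi, D/h/L/p/Hi} → row (1,0) (-1,4)
That's 6 distinct rows out of 32 strategies.

6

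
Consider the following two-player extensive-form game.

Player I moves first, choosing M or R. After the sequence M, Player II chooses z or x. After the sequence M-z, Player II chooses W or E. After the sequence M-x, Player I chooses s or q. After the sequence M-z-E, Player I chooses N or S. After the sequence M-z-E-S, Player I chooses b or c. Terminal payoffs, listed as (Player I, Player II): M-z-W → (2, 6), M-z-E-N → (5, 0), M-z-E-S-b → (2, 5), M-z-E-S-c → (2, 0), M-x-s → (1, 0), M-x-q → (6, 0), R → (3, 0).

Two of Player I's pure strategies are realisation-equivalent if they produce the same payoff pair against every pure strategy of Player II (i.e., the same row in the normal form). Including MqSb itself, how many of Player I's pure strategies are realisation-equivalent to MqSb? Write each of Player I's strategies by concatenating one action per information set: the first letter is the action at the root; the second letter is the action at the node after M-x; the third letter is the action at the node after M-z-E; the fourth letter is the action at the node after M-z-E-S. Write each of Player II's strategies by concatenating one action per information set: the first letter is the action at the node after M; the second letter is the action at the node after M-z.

Row for MqSb (columns zW, zE, xW, xE): (2,6) (2,5) (6,0) (6,0).
Every one of Player I's information sets is on the play path for some reply by Player II when Player I follows MqSb.
Changing the action at any of them therefore changes at least one column, so only MqSb itself gives this row.

1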